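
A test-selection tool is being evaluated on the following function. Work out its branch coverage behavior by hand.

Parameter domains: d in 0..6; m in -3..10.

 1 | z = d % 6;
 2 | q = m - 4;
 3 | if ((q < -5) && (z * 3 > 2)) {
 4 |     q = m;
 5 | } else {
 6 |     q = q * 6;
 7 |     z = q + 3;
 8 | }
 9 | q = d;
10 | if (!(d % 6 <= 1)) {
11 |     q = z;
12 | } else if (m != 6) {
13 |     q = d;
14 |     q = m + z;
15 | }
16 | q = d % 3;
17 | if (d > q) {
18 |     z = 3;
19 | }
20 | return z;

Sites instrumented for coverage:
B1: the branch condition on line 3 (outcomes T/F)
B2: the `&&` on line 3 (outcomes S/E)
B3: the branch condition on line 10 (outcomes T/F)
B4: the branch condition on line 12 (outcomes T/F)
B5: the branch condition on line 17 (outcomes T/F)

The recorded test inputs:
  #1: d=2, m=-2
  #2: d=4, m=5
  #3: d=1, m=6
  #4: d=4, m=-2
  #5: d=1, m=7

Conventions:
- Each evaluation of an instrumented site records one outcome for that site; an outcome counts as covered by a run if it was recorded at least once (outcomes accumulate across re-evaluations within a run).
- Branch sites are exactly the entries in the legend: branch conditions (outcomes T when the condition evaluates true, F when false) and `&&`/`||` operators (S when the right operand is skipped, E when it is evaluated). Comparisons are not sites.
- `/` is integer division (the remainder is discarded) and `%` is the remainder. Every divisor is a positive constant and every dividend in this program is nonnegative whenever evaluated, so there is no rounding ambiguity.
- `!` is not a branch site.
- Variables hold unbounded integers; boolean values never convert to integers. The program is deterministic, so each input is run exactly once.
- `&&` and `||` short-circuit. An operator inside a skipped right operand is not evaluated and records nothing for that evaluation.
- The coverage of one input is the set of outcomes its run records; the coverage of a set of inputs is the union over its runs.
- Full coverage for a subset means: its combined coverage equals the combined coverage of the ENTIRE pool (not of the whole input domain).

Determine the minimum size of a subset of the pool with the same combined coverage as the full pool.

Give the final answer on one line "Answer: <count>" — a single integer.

input #1 (d=2, m=-2): events B2->E, B1->T, B3->T, B5->F; covers B1=T, B2=E, B3=T, B5=F
input #2 (d=4, m=5): events B2->S, B1->F, B3->T, B5->T; covers B1=F, B2=S, B3=T, B5=T
input #3 (d=1, m=6): events B2->S, B1->F, B3->F, B4->F, B5->F; covers B1=F, B2=S, B3=F, B4=F, B5=F
input #4 (d=4, m=-2): events B2->E, B1->T, B3->T, B5->T; covers B1=T, B2=E, B3=T, B5=T
input #5 (d=1, m=7): events B2->S, B1->F, B3->F, B4->T, B5->F; covers B1=F, B2=S, B3=F, B4=T, B5=F
together the pool reaches 10 outcomes: B1=T, B1=F, B2=S, B2=E, B3=T, B3=F, B4=T, B4=F, B5=T, B5=F
checked all size-1 subsets: none covers 10 outcomes (max 5/10)
checked all size-2 subsets: none covers 10 outcomes (max 9/10)
at size 3, {3, 4, 5} reaches all 10 outcomes; every lexicographically earlier size-3 subset fails

Answer: 3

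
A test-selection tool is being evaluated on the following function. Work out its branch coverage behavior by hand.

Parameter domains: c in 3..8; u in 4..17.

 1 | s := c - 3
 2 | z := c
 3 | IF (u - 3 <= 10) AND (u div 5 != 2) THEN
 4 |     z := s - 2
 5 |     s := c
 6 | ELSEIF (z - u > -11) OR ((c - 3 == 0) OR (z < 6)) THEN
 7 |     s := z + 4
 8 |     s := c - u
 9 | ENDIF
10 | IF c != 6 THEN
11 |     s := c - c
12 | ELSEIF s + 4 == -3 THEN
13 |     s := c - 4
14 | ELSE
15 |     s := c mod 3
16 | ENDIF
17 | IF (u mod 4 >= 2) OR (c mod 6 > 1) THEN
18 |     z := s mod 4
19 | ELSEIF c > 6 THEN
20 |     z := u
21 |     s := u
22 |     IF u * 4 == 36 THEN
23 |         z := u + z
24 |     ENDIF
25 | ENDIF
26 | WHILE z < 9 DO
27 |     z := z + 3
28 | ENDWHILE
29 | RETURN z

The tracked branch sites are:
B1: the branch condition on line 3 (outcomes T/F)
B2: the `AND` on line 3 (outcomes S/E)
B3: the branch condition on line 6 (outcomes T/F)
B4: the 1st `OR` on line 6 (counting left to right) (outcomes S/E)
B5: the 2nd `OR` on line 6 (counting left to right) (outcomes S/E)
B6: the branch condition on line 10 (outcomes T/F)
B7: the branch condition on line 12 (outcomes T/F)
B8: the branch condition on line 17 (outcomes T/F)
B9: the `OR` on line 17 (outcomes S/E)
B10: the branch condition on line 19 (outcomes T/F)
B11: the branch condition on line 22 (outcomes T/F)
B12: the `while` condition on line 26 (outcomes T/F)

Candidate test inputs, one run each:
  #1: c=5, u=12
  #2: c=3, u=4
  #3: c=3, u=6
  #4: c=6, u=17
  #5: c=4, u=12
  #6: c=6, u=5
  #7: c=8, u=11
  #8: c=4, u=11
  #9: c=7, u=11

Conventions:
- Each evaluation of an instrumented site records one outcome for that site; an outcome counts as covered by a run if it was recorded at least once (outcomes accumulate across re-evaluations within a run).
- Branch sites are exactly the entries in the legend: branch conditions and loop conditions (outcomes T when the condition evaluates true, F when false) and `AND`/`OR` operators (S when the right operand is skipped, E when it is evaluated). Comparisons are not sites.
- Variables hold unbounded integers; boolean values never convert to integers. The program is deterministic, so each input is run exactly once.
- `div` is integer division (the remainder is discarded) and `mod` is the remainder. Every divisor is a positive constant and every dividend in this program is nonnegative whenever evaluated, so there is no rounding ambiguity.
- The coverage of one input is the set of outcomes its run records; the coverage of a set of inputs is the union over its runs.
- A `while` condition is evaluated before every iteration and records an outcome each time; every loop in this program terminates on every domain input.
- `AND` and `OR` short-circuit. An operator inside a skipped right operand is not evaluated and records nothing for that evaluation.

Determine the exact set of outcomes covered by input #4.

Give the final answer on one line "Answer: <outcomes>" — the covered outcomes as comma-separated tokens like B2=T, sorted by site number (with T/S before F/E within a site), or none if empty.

Tracing the run of input #4 (c=6, u=17):
  B2->S, B1->F, B4->E, B5->E, B3->F, B6->F, B7->F, B9->E, B8->F, B10->F
  B12->T, B12->F
collecting distinct outcomes: B1=F, B2=S, B3=F, B4=E, B5=E, B6=F, B7=F, B8=F, B9=E, B10=F, B12=T, B12=F

Answer: B1=F, B2=S, B3=F, B4=E, B5=E, B6=F, B7=F, B8=F, B9=E, B10=F, B12=T, B12=F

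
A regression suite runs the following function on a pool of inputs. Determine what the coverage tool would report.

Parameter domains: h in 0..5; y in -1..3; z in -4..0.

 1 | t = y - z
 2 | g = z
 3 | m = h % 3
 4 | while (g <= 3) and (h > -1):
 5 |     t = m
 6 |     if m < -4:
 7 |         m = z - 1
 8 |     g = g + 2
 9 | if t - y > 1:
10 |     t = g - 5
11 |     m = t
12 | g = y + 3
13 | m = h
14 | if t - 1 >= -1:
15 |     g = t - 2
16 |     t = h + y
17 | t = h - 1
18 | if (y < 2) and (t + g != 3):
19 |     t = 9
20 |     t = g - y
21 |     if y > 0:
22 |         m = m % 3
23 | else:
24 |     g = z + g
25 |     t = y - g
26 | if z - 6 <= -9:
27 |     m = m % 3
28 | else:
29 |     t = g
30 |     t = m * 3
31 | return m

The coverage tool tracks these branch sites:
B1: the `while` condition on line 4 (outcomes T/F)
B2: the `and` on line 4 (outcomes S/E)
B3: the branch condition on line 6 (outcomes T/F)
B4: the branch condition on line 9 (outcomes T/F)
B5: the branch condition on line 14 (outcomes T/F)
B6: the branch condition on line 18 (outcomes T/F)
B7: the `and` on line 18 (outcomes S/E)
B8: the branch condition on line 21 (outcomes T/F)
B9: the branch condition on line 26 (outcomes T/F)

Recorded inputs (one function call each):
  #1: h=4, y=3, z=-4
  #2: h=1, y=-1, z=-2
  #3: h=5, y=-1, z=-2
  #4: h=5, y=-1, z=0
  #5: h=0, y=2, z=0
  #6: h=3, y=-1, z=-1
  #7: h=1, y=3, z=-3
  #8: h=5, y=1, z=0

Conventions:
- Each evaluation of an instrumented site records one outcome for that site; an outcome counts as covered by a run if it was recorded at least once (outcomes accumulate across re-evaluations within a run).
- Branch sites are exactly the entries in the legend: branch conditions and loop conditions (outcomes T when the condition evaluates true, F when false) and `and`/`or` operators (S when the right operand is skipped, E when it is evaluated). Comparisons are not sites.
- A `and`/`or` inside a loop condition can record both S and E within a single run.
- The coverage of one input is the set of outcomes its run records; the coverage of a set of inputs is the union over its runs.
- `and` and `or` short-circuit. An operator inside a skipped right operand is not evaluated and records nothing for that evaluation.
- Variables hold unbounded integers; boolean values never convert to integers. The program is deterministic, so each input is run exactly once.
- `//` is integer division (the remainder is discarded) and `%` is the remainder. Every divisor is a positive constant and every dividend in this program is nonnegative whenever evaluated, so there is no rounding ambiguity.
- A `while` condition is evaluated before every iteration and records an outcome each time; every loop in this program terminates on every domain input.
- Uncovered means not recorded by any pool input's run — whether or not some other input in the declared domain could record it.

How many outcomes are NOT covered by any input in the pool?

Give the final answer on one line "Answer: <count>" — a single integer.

input #1 (h=4, y=3, z=-4): events B2->E, B1->T, B3->F, B2->E, B1->T, B3->F, B2->E, B1->T, B3->F, B2->E, B1->T, B3->F, B2->S, B1->F, ...; covers B1=T, B1=F, B2=S, B2=E, B3=F, B4=F, B5=T, B6=F, B7=S, B9=T
input #2 (h=1, y=-1, z=-2): events B2->E, B1->T, B3->F, B2->E, B1->T, B3->F, B2->E, B1->T, B3->F, B2->S, B1->F, B4->T, B5->F, B7->E, ...; covers B1=T, B1=F, B2=S, B2=E, B3=F, B4=T, B5=F, B6=T, B7=E, B8=F, B9=F
input #3 (h=5, y=-1, z=-2): events B2->E, B1->T, B3->F, B2->E, B1->T, B3->F, B2->E, B1->T, B3->F, B2->S, B1->F, B4->T, B5->F, B7->E, ...; covers B1=T, B1=F, B2=S, B2=E, B3=F, B4=T, B5=F, B6=T, B7=E, B8=F, B9=F
input #4 (h=5, y=-1, z=0): events B2->E, B1->T, B3->F, B2->E, B1->T, B3->F, B2->S, B1->F, B4->T, B5->F, B7->E, B6->T, B8->F, B9->F; covers B1=T, B1=F, B2=S, B2=E, B3=F, B4=T, B5=F, B6=T, B7=E, B8=F, B9=F
input #5 (h=0, y=2, z=0): events B2->E, B1->T, B3->F, B2->E, B1->T, B3->F, B2->S, B1->F, B4->F, B5->T, B7->S, B6->F, B9->F; covers B1=T, B1=F, B2=S, B2=E, B3=F, B4=F, B5=T, B6=F, B7=S, B9=F
input #6 (h=3, y=-1, z=-1): events B2->E, B1->T, B3->F, B2->E, B1->T, B3->F, B2->E, B1->T, B3->F, B2->S, B1->F, B4->F, B5->T, B7->E, ...; covers B1=T, B1=F, B2=S, B2=E, B3=F, B4=F, B5=T, B6=T, B7=E, B8=F, B9=F
input #7 (h=1, y=3, z=-3): events B2->E, B1->T, B3->F, B2->E, B1->T, B3->F, B2->E, B1->T, B3->F, B2->E, B1->T, B3->F, B2->S, B1->F, ...; covers B1=T, B1=F, B2=S, B2=E, B3=F, B4=F, B5=T, B6=F, B7=S, B9=T
input #8 (h=5, y=1, z=0): events B2->E, B1->T, B3->F, B2->E, B1->T, B3->F, B2->S, B1->F, B4->F, B5->T, B7->E, B6->T, B8->T, B9->F; covers B1=T, B1=F, B2=S, B2=E, B3=F, B4=F, B5=T, B6=T, B7=E, B8=T, B9=F
union over the pool: B1=T, B1=F, B2=S, B2=E, B3=F, B4=T, B4=F, B5=T, B5=F, B6=T, B6=F, B7=S, B7=E, B8=T, B8=F, B9=T, B9=F
uncovered (1 of 18): B3=T

Answer: 1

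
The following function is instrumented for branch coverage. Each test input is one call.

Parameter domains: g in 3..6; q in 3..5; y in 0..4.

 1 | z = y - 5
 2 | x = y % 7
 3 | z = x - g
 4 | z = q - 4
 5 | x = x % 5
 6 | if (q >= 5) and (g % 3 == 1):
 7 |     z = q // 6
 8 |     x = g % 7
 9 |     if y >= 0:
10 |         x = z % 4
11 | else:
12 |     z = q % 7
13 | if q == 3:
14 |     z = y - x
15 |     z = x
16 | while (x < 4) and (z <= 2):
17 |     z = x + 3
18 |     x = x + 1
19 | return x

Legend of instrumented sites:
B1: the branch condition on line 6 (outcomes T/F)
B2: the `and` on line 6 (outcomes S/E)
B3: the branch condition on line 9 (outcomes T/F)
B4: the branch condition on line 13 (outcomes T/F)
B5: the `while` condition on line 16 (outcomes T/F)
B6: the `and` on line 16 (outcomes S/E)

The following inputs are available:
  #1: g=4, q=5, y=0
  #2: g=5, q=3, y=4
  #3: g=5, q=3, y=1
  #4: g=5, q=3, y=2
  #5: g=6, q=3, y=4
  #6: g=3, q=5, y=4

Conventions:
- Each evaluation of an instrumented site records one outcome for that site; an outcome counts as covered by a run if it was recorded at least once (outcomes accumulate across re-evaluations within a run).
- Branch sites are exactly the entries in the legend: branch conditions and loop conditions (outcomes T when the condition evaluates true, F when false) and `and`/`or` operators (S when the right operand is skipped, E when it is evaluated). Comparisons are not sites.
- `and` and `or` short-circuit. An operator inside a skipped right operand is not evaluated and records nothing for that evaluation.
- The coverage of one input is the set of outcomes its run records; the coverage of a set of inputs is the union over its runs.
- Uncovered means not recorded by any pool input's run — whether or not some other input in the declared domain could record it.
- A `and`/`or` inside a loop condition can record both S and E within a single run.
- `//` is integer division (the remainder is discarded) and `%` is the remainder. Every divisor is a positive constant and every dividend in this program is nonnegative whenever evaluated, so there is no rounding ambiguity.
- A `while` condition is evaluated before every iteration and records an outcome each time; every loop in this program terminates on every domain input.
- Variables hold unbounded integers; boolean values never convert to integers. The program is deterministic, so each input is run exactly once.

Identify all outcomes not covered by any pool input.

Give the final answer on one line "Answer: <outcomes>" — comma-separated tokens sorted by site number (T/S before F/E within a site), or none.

input #1 (g=4, q=5, y=0): events B2->E, B1->T, B3->T, B4->F, B6->E, B5->T, B6->E, B5->F; covers B1=T, B2=E, B3=T, B4=F, B5=T, B5=F, B6=E
input #2 (g=5, q=3, y=4): events B2->S, B1->F, B4->T, B6->S, B5->F; covers B1=F, B2=S, B4=T, B5=F, B6=S
input #3 (g=5, q=3, y=1): events B2->S, B1->F, B4->T, B6->E, B5->T, B6->E, B5->F; covers B1=F, B2=S, B4=T, B5=T, B5=F, B6=E
input #4 (g=5, q=3, y=2): events B2->S, B1->F, B4->T, B6->E, B5->T, B6->E, B5->F; covers B1=F, B2=S, B4=T, B5=T, B5=F, B6=E
input #5 (g=6, q=3, y=4): events B2->S, B1->F, B4->T, B6->S, B5->F; covers B1=F, B2=S, B4=T, B5=F, B6=S
input #6 (g=3, q=5, y=4): events B2->E, B1->F, B4->F, B6->S, B5->F; covers B1=F, B2=E, B4=F, B5=F, B6=S
union over the pool: B1=T, B1=F, B2=S, B2=E, B3=T, B4=T, B4=F, B5=T, B5=F, B6=S, B6=E
uncovered (1 of 12): B3=F

Answer: B3=F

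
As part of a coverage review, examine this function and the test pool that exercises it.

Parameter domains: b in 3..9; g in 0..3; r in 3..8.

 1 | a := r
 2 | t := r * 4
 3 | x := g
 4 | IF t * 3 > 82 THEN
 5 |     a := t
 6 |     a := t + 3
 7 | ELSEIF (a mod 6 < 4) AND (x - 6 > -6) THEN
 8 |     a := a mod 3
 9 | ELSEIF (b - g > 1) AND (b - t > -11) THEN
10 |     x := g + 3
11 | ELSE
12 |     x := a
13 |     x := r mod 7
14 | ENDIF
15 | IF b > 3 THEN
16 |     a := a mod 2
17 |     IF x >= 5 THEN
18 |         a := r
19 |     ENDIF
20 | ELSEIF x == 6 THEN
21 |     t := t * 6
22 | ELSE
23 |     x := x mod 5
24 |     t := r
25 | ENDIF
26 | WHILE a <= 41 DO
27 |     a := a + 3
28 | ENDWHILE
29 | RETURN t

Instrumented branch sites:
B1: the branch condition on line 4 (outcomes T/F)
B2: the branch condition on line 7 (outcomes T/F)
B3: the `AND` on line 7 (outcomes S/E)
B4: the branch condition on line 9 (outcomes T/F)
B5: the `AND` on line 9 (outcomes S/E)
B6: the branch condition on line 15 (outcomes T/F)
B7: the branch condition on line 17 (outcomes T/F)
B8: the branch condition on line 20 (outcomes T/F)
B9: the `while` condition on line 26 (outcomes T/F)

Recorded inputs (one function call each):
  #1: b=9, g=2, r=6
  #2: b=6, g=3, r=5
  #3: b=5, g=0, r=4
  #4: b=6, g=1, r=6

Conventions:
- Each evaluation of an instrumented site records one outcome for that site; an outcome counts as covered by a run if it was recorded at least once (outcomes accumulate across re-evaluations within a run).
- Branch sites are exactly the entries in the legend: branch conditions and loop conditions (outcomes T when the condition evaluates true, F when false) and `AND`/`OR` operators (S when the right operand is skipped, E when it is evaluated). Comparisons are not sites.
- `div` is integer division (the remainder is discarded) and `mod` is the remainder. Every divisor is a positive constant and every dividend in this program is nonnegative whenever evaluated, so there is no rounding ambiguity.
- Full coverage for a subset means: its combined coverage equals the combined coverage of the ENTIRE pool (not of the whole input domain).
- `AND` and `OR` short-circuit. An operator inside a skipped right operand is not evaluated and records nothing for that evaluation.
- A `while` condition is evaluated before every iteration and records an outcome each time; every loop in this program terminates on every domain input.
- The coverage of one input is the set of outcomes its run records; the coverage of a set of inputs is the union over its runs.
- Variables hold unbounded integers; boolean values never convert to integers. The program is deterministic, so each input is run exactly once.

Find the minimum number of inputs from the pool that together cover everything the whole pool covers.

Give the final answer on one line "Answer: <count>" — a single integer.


test 1 (b=9, g=2, r=6) hits B1=F, B2=T, B3=E, B6=T, B7=F, B9=T, B9=F
test 2 (b=6, g=3, r=5) hits B1=F, B2=F, B3=S, B4=F, B5=E, B6=T, B7=T, B9=T, B9=F
test 3 (b=5, g=0, r=4) hits B1=F, B2=F, B3=S, B4=F, B5=E, B6=T, B7=F, B9=T, B9=F
test 4 (b=6, g=1, r=6) hits B1=F, B2=T, B3=E, B6=T, B7=F, B9=T, B9=F
the full pool covers 12 outcomes: B1=F, B2=T, B2=F, B3=S, B3=E, B4=F, B5=E, B6=T, B7=T, B7=F, B9=T, B9=F
no size-1 subset reaches all 12 outcomes (best union: 9/12)
at size 2, {1, 2} reaches all 12 outcomes; every lexicographically earlier size-2 subset fails
Answer: 2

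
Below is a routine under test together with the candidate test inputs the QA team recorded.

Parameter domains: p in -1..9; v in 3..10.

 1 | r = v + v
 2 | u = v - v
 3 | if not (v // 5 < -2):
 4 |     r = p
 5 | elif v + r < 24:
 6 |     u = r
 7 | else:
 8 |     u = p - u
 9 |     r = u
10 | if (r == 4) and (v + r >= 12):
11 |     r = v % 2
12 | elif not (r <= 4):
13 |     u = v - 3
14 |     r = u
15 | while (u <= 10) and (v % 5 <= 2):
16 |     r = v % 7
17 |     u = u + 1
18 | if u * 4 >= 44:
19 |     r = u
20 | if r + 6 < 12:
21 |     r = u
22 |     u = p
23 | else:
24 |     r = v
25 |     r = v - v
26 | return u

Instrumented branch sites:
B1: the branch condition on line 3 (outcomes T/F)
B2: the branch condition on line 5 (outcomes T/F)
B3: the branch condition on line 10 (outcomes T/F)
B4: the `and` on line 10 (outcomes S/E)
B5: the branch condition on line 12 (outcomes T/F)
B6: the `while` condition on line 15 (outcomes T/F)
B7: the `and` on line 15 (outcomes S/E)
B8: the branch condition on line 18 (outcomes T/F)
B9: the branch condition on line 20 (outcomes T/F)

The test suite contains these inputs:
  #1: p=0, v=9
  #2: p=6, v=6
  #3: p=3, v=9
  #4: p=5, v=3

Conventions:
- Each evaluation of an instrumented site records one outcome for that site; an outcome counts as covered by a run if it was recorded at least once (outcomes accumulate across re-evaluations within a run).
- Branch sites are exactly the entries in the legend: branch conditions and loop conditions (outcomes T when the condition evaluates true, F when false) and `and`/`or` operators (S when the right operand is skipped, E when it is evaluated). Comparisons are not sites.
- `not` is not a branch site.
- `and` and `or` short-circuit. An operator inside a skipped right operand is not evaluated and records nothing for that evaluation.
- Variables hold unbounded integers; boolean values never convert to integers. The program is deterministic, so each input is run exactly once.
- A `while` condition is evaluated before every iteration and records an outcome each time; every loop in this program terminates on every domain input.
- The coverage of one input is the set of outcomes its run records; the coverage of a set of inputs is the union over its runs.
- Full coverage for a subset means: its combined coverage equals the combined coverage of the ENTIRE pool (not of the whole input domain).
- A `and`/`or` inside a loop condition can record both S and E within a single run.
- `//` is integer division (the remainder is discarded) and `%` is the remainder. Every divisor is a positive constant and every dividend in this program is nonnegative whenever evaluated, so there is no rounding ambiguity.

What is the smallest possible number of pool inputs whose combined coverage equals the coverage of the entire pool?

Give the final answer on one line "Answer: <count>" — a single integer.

test 1 (p=0, v=9) hits B1=T, B3=F, B4=S, B5=F, B6=F, B7=E, B8=F, B9=T
test 2 (p=6, v=6) hits B1=T, B3=F, B4=S, B5=T, B6=T, B6=F, B7=S, B7=E, B8=T, B9=F
test 3 (p=3, v=9) hits B1=T, B3=F, B4=S, B5=F, B6=F, B7=E, B8=F, B9=T
test 4 (p=5, v=3) hits B1=T, B3=F, B4=S, B5=T, B6=F, B7=E, B8=F, B9=T
union over all inputs: B1=T, B3=F, B4=S, B5=T, B5=F, B6=T, B6=F, B7=S, B7=E, B8=T, B8=F, B9=T, B9=F (13 outcomes)
no size-1 subset reaches all 13 outcomes (best union: 10/13)
at size 2, {1, 2} reaches all 13 outcomes; every lexicographically earlier size-2 subset fails

Answer: 2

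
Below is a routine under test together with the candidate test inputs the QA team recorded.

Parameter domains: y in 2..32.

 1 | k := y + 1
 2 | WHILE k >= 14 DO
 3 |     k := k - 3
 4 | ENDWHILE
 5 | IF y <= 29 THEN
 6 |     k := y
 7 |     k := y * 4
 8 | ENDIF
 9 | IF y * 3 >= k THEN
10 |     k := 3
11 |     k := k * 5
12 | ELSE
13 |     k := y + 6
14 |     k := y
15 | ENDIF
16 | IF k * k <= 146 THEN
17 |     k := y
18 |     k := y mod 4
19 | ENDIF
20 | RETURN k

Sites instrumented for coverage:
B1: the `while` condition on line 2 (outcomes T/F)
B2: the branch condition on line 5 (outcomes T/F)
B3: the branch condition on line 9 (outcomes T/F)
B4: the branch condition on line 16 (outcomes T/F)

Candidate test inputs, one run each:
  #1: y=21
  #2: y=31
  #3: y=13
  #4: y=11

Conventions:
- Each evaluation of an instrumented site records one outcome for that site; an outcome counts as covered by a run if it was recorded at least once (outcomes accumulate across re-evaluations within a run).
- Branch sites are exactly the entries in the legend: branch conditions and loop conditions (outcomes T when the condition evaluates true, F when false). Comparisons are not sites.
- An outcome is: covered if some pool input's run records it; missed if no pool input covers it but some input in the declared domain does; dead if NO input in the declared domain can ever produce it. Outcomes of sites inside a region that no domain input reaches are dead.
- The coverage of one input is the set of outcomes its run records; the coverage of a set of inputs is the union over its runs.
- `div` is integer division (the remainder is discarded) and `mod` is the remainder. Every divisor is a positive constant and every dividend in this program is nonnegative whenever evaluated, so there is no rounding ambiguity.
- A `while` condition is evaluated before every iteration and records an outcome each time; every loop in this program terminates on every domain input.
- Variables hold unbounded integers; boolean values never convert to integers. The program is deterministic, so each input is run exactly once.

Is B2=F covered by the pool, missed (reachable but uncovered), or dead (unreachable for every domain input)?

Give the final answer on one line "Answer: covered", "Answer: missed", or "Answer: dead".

B2=F is recorded by pool input(s) 2 -> covered

Answer: covered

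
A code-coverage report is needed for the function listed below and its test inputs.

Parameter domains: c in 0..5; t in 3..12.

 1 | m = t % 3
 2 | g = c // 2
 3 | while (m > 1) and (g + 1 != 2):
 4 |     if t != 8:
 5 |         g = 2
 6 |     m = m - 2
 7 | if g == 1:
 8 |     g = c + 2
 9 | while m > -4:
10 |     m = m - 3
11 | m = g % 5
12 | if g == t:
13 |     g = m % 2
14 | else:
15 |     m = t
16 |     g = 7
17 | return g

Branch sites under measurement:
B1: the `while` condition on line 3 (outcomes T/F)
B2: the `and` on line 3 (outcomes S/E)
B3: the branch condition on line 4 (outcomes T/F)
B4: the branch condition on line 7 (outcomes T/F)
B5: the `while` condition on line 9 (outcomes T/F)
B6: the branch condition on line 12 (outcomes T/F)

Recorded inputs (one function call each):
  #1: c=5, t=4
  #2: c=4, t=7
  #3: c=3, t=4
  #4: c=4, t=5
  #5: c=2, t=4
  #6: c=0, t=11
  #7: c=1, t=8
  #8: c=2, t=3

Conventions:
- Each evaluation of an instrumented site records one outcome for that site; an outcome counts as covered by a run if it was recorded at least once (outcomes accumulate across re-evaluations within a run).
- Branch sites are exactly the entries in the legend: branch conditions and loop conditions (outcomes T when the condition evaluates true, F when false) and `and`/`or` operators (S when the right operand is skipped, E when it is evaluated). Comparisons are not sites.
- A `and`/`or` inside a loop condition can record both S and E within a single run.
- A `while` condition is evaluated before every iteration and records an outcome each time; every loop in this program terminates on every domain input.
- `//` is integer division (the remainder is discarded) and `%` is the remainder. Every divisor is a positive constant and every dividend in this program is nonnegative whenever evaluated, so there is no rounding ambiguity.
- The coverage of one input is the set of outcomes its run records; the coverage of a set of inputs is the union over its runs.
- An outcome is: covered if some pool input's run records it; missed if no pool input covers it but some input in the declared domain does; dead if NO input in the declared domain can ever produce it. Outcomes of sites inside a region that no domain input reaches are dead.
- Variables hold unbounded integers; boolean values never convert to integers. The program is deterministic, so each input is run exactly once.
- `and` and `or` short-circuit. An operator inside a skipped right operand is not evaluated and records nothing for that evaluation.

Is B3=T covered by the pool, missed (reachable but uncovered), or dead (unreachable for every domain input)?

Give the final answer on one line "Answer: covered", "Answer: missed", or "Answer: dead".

B3=T is recorded by pool input(s) 4, 6 -> covered

Answer: covered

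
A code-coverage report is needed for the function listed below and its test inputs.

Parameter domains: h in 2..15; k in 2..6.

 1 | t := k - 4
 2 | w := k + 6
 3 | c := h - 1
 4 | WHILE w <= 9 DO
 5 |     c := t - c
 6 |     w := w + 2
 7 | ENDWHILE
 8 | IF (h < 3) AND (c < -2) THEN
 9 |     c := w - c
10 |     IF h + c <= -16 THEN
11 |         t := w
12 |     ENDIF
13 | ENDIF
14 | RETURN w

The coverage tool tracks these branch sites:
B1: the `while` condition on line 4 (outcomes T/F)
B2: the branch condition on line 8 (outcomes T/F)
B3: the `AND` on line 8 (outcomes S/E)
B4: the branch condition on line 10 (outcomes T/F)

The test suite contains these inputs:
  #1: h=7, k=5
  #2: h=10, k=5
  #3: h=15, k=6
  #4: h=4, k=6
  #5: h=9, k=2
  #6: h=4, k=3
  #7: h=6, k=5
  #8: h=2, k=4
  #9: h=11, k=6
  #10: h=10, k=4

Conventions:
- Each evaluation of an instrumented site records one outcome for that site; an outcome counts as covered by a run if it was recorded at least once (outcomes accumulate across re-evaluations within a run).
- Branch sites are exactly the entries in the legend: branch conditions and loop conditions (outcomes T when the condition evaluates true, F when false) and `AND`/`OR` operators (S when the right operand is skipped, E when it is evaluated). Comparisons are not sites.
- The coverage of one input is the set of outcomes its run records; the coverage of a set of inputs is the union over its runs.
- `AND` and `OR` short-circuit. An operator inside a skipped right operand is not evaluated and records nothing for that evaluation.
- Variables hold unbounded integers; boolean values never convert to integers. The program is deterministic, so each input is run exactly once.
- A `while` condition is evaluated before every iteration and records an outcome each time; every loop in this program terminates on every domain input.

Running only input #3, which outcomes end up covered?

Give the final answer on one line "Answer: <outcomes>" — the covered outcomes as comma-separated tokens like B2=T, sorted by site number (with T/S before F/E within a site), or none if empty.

Simulating input #3 (h=15, k=6) step by step:
  B1->F, B3->S, B2->F
collecting distinct outcomes: B1=F, B2=F, B3=S

Answer: B1=F, B2=F, B3=S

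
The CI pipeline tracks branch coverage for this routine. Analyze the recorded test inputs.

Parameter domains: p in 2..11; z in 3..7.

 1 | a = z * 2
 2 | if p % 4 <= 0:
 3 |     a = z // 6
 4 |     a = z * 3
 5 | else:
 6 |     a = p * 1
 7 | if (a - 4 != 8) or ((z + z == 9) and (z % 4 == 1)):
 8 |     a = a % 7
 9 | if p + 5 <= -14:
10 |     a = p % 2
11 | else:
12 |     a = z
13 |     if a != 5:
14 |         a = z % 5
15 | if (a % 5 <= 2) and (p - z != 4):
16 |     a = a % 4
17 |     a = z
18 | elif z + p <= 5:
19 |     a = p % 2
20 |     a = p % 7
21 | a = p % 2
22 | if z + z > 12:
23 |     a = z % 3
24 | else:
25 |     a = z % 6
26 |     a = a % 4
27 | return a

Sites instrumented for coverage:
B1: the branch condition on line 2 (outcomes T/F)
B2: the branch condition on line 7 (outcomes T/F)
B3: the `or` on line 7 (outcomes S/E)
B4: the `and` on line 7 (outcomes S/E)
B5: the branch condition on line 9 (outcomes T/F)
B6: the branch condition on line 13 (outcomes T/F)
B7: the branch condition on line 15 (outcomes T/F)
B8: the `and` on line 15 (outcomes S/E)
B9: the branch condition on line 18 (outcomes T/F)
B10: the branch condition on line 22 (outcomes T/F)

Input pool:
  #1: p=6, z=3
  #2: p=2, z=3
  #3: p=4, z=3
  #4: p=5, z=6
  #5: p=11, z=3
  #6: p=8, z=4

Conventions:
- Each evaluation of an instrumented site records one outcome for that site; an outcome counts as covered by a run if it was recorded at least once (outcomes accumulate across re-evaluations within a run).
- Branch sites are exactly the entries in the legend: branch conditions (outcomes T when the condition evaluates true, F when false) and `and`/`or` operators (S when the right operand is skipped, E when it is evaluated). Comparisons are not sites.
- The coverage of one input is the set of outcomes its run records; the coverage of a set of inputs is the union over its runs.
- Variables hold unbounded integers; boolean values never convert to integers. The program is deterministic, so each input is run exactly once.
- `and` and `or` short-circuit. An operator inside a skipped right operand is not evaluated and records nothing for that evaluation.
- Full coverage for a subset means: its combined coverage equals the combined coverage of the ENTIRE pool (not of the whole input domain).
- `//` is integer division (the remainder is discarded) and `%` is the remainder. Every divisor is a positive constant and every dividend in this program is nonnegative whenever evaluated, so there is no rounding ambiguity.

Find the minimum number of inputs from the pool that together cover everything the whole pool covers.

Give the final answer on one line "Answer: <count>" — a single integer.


run #1 (p=6, z=3) runs B1->F, B3->S, B2->T, B5->F, B6->T, B8->S, B7->F, B9->F, B10->F; records B1=F, B2=T, B3=S, B5=F, B6=T, B7=F, B8=S, B9=F, B10=F
run #2 (p=2, z=3) runs B1->F, B3->S, B2->T, B5->F, B6->T, B8->S, B7->F, B9->T, B10->F; records B1=F, B2=T, B3=S, B5=F, B6=T, B7=F, B8=S, B9=T, B10=F
run #3 (p=4, z=3) runs B1->T, B3->S, B2->T, B5->F, B6->T, B8->S, B7->F, B9->F, B10->F; records B1=T, B2=T, B3=S, B5=F, B6=T, B7=F, B8=S, B9=F, B10=F
run #4 (p=5, z=6) runs B1->F, B3->S, B2->T, B5->F, B6->T, B8->E, B7->T, B10->F; records B1=F, B2=T, B3=S, B5=F, B6=T, B7=T, B8=E, B10=F
run #5 (p=11, z=3) runs B1->F, B3->S, B2->T, B5->F, B6->T, B8->S, B7->F, B9->F, B10->F; records B1=F, B2=T, B3=S, B5=F, B6=T, B7=F, B8=S, B9=F, B10=F
run #6 (p=8, z=4) runs B1->T, B3->E, B4->S, B2->F, B5->F, B6->T, B8->S, B7->F, B9->F, B10->F; records B1=T, B2=F, B3=E, B4=S, B5=F, B6=T, B7=F, B8=S, B9=F, B10=F
pool-wide coverage (16 outcomes): B1=T, B1=F, B2=T, B2=F, B3=S, B3=E, B4=S, B5=F, B6=T, B7=T, B7=F, B8=S, B8=E, B9=T, B9=F, B10=F
size 1 is not enough: best union over all size-1 subsets is 10/16
size 2 is not enough: best union over all size-2 subsets is 15/16
size 3: inputs {2, 4, 6} cover all 16 outcomes, and no lexicographically smaller subset of this size does
Answer: 3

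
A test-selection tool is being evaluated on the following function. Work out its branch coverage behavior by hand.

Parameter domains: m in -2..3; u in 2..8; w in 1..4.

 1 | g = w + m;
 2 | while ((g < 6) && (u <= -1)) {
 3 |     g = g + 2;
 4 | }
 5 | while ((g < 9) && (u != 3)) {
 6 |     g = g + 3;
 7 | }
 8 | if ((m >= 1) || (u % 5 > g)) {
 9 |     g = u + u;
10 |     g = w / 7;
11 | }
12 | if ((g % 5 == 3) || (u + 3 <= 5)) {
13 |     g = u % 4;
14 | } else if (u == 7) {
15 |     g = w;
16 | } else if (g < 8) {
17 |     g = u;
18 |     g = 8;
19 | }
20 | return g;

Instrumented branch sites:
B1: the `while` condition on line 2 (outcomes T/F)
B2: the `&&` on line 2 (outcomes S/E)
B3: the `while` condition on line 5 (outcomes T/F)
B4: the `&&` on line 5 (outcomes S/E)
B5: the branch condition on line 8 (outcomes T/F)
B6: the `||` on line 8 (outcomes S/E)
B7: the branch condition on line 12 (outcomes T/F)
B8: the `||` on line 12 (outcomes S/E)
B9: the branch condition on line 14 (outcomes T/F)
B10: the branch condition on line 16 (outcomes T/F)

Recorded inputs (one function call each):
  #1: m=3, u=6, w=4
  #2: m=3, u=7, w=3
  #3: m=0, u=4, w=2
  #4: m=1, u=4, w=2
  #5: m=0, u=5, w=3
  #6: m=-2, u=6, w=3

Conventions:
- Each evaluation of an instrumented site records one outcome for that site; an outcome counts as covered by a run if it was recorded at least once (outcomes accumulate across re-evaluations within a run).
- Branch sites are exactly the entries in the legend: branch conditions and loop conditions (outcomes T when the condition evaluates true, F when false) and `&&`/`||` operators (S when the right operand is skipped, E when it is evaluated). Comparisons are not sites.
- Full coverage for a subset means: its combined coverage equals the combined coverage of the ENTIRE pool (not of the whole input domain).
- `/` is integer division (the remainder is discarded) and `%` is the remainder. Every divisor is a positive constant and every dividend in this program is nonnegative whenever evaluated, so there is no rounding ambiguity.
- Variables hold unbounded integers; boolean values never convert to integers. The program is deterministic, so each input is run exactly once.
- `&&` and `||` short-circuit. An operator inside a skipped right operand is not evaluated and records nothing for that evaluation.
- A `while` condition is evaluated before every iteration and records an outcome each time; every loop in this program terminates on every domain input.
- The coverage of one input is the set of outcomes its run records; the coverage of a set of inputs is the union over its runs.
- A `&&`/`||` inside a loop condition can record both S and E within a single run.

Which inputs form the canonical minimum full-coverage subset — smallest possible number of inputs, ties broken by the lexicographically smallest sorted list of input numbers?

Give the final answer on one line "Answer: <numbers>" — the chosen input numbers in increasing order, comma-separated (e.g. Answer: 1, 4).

run #1 (m=3, u=6, w=4) runs B2->S, B1->F, B4->E, B3->T, B4->S, B3->F, B6->S, B5->T, B8->E, B7->F, B9->F, B10->T; records B1=F, B2=S, B3=T, B3=F, B4=S, B4=E, B5=T, B6=S, B7=F, B8=E, B9=F, B10=T
run #2 (m=3, u=7, w=3) runs B2->S, B1->F, B4->E, B3->T, B4->S, B3->F, B6->S, B5->T, B8->E, B7->F, B9->T; records B1=F, B2=S, B3=T, B3=F, B4=S, B4=E, B5=T, B6=S, B7=F, B8=E, B9=T
run #3 (m=0, u=4, w=2) runs B2->E, B1->F, B4->E, B3->T, B4->E, B3->T, B4->E, B3->T, B4->S, B3->F, B6->E, B5->F, B8->E, B7->F, ...; records B1=F, B2=E, B3=T, B3=F, B4=S, B4=E, B5=F, B6=E, B7=F, B8=E, B9=F, B10=F
run #4 (m=1, u=4, w=2) runs B2->E, B1->F, B4->E, B3->T, B4->E, B3->T, B4->S, B3->F, B6->S, B5->T, B8->E, B7->F, B9->F, B10->T; records B1=F, B2=E, B3=T, B3=F, B4=S, B4=E, B5=T, B6=S, B7=F, B8=E, B9=F, B10=T
run #5 (m=0, u=5, w=3) runs B2->E, B1->F, B4->E, B3->T, B4->E, B3->T, B4->S, B3->F, B6->E, B5->F, B8->E, B7->F, B9->F, B10->F; records B1=F, B2=E, B3=T, B3=F, B4=S, B4=E, B5=F, B6=E, B7=F, B8=E, B9=F, B10=F
run #6 (m=-2, u=6, w=3) runs B2->E, B1->F, B4->E, B3->T, B4->E, B3->T, B4->E, B3->T, B4->S, B3->F, B6->E, B5->F, B8->E, B7->F, ...; records B1=F, B2=E, B3=T, B3=F, B4=S, B4=E, B5=F, B6=E, B7=F, B8=E, B9=F, B10=F
the full pool covers 17 outcomes: B1=F, B2=S, B2=E, B3=T, B3=F, B4=S, B4=E, B5=T, B5=F, B6=S, B6=E, B7=F, B8=E, B9=T, B9=F, B10=T, B10=F
size 1 is not enough: best union over all size-1 subsets is 12/17
size 2 is not enough: best union over all size-2 subsets is 16/17
inputs {1, 2, 3} (size 3) cover everything; no size-3 subset with a lexicographically smaller index list covers all 17

Answer: 1, 2, 3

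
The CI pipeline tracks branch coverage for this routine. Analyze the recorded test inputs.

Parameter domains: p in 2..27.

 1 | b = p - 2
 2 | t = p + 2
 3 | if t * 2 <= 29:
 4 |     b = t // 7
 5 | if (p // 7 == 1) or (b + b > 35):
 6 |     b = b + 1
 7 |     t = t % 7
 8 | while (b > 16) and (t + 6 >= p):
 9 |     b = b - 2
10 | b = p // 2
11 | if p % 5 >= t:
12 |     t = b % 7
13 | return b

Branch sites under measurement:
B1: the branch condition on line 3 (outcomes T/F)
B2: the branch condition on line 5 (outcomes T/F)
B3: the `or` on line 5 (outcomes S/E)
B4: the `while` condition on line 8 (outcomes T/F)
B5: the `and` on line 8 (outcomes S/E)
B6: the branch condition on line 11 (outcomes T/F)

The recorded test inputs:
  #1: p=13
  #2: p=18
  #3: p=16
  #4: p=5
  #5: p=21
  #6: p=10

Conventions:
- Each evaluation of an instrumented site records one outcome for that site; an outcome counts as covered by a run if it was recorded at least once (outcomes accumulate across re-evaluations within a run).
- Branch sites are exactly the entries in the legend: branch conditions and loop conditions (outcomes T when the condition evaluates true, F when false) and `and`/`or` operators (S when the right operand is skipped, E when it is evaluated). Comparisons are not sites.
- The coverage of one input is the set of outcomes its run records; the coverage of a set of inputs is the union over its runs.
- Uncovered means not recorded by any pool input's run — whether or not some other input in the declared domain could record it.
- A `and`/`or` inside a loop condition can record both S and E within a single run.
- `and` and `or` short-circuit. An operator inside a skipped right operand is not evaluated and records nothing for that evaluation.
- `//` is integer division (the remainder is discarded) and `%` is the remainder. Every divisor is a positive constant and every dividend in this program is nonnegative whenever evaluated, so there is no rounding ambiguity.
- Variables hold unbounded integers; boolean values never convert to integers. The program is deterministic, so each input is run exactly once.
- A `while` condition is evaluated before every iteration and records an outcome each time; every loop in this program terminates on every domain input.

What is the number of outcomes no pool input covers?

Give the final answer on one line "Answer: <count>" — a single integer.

run #1 (p=13) runs B1->F, B3->S, B2->T, B5->S, B4->F, B6->T; records B1=F, B2=T, B3=S, B4=F, B5=S, B6=T
run #2 (p=18) runs B1->F, B3->E, B2->F, B5->S, B4->F, B6->F; records B1=F, B2=F, B3=E, B4=F, B5=S, B6=F
run #3 (p=16) runs B1->F, B3->E, B2->F, B5->S, B4->F, B6->F; records B1=F, B2=F, B3=E, B4=F, B5=S, B6=F
run #4 (p=5) runs B1->T, B3->E, B2->F, B5->S, B4->F, B6->F; records B1=T, B2=F, B3=E, B4=F, B5=S, B6=F
run #5 (p=21) runs B1->F, B3->E, B2->T, B5->E, B4->F, B6->F; records B1=F, B2=T, B3=E, B4=F, B5=E, B6=F
run #6 (p=10) runs B1->T, B3->S, B2->T, B5->S, B4->F, B6->F; records B1=T, B2=T, B3=S, B4=F, B5=S, B6=F
union over the pool: B1=T, B1=F, B2=T, B2=F, B3=S, B3=E, B4=F, B5=S, B5=E, B6=T, B6=F
uncovered (1 of 12): B4=T

Answer: 1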